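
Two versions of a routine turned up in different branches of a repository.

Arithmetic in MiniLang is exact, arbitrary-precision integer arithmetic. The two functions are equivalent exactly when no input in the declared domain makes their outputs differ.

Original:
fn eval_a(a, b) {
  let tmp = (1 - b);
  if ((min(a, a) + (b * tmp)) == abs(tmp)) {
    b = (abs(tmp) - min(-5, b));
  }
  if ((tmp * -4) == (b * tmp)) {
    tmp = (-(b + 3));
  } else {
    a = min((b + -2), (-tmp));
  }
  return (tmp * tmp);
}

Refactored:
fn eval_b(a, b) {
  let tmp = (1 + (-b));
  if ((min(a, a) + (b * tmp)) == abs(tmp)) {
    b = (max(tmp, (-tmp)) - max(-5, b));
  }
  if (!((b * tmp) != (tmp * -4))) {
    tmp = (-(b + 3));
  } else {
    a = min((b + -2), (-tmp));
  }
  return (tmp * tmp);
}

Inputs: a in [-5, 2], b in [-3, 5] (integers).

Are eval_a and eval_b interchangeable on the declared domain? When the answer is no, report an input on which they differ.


On input a=0, b=1, eval_a returns 64 while eval_b returns 4.
verdict: not equivalent; witness: a=0, b=1


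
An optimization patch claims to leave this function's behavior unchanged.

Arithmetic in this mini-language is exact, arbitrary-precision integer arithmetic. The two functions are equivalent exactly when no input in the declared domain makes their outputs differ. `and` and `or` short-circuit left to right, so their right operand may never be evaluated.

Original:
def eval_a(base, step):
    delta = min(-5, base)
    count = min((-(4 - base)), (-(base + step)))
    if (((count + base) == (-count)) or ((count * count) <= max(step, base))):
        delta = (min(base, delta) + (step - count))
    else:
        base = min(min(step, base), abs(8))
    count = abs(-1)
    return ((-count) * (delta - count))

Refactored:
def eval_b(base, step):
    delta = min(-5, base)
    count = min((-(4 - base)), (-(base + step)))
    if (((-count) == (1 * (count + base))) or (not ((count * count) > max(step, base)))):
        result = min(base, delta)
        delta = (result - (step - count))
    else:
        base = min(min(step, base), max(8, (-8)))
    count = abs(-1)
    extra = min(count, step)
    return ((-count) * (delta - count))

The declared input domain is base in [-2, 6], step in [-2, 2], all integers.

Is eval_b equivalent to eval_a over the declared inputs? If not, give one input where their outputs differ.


Consider the input base=3, step=-2.
eval_a: delta := -5 | count := -1 | (((count + base) == (-count)) or ((count * count) <= max(step, base))): true | delta := -6 | count := 1 | result 7
eval_b: delta := -5 | count := -1 | (((-count) == (1 * (count + base))) or (not ((count * count) > max(step, base)))): true | result := -5 | delta := -4 | count := 1 | extra := -2 | result 5
7 against 5: the behavior changed.
verdict: not equivalent; witness: base=3, step=-2


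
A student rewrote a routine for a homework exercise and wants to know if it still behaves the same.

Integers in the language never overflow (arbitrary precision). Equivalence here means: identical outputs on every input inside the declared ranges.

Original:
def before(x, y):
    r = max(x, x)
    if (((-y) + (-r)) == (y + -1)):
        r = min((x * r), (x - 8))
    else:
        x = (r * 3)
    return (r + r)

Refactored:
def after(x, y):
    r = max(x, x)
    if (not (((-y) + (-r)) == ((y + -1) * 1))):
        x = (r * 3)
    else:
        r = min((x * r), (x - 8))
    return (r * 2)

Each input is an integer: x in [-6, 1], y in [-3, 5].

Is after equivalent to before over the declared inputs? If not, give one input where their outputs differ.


Although arithmetic usage differs, boolean connective usage differs, constant usage differs, 72/72 inputs agree.
verdict: equivalent


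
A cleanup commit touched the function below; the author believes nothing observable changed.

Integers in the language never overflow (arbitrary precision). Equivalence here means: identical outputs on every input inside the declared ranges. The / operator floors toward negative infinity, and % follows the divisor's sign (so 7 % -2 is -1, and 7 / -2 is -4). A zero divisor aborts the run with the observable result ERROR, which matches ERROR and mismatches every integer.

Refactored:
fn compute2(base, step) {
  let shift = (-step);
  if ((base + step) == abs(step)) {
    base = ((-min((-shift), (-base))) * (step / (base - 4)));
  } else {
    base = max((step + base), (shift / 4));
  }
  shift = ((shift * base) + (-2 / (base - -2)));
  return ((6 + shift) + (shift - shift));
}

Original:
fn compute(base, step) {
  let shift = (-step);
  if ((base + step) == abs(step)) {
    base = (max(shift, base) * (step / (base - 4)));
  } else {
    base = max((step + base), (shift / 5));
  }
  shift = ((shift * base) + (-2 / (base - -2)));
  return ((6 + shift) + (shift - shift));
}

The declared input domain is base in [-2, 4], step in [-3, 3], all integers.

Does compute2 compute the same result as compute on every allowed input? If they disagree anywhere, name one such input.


The edit looks behavioral (`5` became `4`), but over these ranges it never changes the outcome; all 49 inputs agree.
verdict: equivalent


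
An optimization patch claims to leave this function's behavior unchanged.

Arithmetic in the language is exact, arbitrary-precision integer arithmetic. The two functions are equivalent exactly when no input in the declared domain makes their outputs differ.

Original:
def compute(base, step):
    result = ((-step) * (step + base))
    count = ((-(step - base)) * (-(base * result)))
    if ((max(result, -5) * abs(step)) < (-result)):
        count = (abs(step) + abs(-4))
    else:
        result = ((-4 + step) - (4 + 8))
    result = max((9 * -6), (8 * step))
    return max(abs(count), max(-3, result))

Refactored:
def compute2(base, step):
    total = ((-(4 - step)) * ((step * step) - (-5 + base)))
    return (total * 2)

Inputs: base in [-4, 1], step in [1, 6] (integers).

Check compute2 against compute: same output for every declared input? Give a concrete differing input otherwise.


base=-4, step=1 yields 60 from compute but -60 from compute2.
verdict: not equivalent; witness: base=-4, step=1


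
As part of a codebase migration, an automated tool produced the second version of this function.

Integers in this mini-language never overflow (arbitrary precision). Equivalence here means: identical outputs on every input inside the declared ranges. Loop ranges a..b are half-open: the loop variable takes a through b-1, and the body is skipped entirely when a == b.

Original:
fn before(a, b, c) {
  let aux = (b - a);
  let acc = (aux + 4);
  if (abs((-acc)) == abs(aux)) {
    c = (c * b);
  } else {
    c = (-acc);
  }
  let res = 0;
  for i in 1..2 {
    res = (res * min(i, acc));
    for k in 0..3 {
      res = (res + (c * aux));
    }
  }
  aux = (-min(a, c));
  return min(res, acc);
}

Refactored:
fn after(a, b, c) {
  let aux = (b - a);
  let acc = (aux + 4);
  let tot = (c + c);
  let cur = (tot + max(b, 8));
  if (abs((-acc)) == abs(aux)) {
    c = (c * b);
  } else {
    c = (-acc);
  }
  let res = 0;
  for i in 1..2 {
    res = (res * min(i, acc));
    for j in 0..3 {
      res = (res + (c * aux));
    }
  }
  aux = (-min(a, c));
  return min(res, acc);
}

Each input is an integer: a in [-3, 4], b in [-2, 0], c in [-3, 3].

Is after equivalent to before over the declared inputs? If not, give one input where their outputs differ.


The two versions differ — the changes include statement counts differ, and constant usage differs, and local variable names differ, and min/max/abs usage differs, and arithmetic usage differs.
As a probe, take a=0, b=-1, c=0: before runs aux := -1 | acc := 3 | (abs((-acc)) == abs(aux)): false | c := -3 | res := 0 | iter i=1: | res := 0 | iter k=0: | res := 3 | iter k=1: | res := 6 | iter k=2: | res := 9 | aux := 3 | result 3; after runs aux := -1 | acc := 3 | tot := 0 | cur := 8 | (abs((-acc)) == abs(aux)): false | c := -3 | res := 0 | iter i=1: | res := 0 | iter j=0: | res := 3 | iter j=1: | res := 6 | iter j=2: | res := 9 | aux := 3 | result 3; both end at 3.
Every one of the 168 inputs gives matching results.
verdict: equivalent


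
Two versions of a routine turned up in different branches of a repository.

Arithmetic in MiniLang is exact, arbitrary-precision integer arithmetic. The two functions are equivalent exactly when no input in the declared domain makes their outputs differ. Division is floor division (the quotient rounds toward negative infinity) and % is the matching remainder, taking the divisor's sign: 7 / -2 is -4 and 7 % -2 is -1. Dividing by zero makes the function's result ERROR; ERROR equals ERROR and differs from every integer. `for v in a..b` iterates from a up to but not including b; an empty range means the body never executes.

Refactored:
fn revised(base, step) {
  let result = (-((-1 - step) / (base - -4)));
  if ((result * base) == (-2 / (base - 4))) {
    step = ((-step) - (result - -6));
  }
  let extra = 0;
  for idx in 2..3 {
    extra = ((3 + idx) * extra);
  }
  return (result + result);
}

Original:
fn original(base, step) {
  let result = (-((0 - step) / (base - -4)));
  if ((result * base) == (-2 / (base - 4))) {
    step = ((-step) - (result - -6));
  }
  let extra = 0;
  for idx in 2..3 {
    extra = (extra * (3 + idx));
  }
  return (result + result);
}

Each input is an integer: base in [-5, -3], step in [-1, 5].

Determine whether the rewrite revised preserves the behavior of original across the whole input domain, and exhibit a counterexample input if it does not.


On input base=-5, step=-1, original returns 2 while revised returns 0.
verdict: not equivalent; witness: base=-5, step=-1


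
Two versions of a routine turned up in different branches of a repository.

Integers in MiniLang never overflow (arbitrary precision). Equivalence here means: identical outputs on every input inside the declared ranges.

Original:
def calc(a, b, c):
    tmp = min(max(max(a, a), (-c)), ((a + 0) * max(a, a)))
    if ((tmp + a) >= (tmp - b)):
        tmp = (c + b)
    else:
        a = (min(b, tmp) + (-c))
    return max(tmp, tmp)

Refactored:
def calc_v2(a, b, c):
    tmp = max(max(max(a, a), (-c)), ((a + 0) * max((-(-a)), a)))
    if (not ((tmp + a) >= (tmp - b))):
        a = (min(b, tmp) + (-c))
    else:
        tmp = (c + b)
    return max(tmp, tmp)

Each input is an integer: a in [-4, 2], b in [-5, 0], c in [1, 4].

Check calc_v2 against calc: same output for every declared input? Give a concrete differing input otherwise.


Not equivalent: a=-4, b=-5, c=1 separates them (-1 vs 16).
calc: tmp := -1 | ((tmp + a) >= (tmp - b)): false | a := -6 | result -1
calc_v2: tmp := 16 | (not ((tmp + a) >= (tmp - b))): true | a := -6 | result 16
verdict: not equivalent; witness: a=-4, b=-5, c=1


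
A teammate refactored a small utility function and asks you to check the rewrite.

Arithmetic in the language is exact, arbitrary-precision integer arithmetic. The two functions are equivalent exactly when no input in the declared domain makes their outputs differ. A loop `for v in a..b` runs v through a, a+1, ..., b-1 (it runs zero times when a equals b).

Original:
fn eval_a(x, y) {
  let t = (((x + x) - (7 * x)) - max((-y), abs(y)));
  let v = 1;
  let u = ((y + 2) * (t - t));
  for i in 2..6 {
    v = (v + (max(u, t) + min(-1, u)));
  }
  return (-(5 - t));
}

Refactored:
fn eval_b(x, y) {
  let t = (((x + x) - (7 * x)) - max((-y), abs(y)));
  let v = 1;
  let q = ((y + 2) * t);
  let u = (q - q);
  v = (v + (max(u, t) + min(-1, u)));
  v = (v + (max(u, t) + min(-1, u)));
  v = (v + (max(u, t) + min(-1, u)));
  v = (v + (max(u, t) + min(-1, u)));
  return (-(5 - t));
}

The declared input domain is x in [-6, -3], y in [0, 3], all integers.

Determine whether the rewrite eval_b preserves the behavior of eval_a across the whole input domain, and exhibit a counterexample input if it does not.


The two are interchangeable: loop structure differs; constant usage differs; local variable names differ; min/max/abs usage differs; statement counts differ; arithmetic usage differs, and every declared input agrees.
As a probe, take x=-5, y=1: eval_a runs t = 24; v = 1; u = 0; [i=2]; v = 24; [i=3]; v = 47; [i=4]; v = 70; [i=5]; v = 93; return 19; eval_b runs t = 24; v = 1; q = 72; u = 0; v = 24; v = 47; v = 70; v = 93; return 19; both end at 19.
Every one of the 16 inputs gives matching results.
verdict: equivalent


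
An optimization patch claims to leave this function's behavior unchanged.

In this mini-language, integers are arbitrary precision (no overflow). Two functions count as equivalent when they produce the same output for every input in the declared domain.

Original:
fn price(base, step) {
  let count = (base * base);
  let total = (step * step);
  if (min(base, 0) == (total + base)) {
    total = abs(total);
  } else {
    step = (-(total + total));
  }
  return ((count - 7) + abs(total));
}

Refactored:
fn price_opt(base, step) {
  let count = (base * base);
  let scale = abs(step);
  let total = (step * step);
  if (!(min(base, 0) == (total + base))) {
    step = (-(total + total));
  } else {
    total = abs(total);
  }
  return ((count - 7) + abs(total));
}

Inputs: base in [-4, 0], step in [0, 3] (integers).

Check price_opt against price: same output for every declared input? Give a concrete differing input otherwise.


Although min/max/abs usage differs, and local variable names differ, and statement counts differ, and boolean connective usage differs, 20/20 inputs agree.
verdict: equivalent


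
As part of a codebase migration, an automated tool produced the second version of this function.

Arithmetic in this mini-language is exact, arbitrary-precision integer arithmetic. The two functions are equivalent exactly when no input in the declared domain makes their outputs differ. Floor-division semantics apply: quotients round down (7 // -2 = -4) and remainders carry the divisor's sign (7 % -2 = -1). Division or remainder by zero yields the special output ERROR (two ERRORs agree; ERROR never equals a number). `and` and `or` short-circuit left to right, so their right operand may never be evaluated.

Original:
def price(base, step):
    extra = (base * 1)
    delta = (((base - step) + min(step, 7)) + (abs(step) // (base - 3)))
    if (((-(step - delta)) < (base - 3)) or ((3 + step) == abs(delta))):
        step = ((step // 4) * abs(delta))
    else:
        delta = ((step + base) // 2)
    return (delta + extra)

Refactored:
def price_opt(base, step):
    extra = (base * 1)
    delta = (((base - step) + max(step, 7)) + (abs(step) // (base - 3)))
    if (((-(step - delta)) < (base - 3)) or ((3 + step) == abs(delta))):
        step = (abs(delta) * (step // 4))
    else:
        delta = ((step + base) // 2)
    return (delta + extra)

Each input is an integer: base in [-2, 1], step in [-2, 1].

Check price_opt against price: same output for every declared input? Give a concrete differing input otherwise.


Consider the input base=-1, step=-1.
price: extra = -1; delta = -2; (((-(step - delta)) < (base - 3)) or ((3 + step) == abs(delta))) -> true; step = -2; return -3
price_opt: extra = -1; delta = 6; (((-(step - delta)) < (base - 3)) or ((3 + step) == abs(delta))) -> false; delta = -1; return -2
-3 and -2 differ, so these are not the same function on this domain.
verdict: not equivalent; witness: base=-1, step=-1


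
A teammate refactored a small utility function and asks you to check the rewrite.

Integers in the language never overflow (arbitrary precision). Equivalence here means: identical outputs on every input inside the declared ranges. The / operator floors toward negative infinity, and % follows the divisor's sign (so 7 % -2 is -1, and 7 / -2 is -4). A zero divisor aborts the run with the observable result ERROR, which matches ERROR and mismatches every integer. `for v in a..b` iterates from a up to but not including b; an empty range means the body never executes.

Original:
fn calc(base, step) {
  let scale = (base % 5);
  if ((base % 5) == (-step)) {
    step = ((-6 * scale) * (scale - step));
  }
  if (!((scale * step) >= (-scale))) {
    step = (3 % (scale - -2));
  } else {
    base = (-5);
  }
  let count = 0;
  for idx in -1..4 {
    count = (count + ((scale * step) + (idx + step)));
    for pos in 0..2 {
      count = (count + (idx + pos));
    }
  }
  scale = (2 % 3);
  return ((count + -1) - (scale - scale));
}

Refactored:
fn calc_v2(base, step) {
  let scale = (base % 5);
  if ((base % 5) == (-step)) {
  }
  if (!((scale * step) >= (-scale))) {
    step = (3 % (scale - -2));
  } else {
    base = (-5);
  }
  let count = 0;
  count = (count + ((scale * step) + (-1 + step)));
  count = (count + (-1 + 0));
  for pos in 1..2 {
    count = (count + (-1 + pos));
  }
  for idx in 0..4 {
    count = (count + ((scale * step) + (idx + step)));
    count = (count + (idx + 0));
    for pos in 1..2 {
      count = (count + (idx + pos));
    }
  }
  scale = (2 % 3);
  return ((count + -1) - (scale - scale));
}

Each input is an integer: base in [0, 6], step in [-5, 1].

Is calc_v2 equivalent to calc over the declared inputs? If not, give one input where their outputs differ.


Run the pair on base=1, step=-1.
calc: scale becomes 1; next ((base % 5) == (-step)) evaluates to true; next step becomes -12; next (!((scale * step) >= (-scale))) evaluates to true; next step becomes 0; next count becomes 0; next at idx=-1:; next count becomes -1; next at pos=0:; next count becomes -2; next at pos=1:; next count becomes -2; next at idx=0:; next count becomes -2; next at pos=0:; next count becomes -2; next at pos=1:; next count becomes -1; next at idx=1:; next count becomes 0; next at pos=0:; next count becomes 1; next at pos=1:; next count becomes 3; next at idx=2:; next count becomes 5; next at pos=0:; next count becomes 7; next at pos=1:; next count becomes 10; next at idx=3:; next count becomes 13; next at pos=0:; next count becomes 16; next at pos=1:; next count becomes 20; next scale becomes 2; next final value 19
calc_v2: scale becomes 1; next ((base % 5) == (-step)) evaluates to true; next (!((scale * step) >= (-scale))) evaluates to false; next base becomes -5; next count becomes 0; next count becomes -3; next count becomes -4; next at pos=1:; next count becomes -4; next at idx=0:; next count becomes -6; next count becomes -6; next at pos=1:; next count becomes -5; next at idx=1:; next count becomes -6; next count becomes -5; next at pos=1:; next count becomes -3; next at idx=2:; next count becomes -3; next count becomes -1; next at pos=1:; next count becomes 2; next at idx=3:; next count becomes 3; next count becomes 6; next at pos=1:; next count becomes 10; next scale becomes 2; next final value 9
19 and 9 differ, so these are not the same function on this domain.
verdict: not equivalent; witness: base=1, step=-1


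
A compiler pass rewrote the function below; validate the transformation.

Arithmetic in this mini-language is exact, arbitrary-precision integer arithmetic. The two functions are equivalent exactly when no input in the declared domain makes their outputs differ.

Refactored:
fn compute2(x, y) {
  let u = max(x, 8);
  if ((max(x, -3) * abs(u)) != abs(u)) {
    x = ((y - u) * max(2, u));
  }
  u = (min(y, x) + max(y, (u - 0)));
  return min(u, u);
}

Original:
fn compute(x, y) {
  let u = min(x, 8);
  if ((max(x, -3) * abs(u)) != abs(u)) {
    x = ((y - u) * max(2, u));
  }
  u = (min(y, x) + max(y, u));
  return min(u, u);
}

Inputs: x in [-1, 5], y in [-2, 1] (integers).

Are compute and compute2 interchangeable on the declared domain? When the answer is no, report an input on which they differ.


Consider the input x=-1, y=-2.
compute: u := -1 | ((max(x, -3) * abs(u)) != abs(u)): true | x := -2 | u := -3 | result -3
compute2: u := 8 | ((max(x, -3) * abs(u)) != abs(u)): true | x := -80 | u := -72 | result -72
-3 against -72: the behavior changed.
verdict: not equivalent; witness: x=-1, y=-2


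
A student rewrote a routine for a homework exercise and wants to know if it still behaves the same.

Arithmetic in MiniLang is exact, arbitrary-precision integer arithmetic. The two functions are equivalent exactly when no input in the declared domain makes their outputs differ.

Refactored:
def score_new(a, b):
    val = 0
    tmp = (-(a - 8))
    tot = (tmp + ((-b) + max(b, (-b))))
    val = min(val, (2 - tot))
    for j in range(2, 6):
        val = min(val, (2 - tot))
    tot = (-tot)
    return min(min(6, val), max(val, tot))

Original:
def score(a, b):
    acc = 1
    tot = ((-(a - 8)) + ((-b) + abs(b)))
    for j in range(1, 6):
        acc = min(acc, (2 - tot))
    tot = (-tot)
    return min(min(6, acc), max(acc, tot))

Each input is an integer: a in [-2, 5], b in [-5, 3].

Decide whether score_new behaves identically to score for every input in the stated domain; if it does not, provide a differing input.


Although `1` became `0`, no input in the stated domain can expose it; all 72 inputs agree.
verdict: equivalent


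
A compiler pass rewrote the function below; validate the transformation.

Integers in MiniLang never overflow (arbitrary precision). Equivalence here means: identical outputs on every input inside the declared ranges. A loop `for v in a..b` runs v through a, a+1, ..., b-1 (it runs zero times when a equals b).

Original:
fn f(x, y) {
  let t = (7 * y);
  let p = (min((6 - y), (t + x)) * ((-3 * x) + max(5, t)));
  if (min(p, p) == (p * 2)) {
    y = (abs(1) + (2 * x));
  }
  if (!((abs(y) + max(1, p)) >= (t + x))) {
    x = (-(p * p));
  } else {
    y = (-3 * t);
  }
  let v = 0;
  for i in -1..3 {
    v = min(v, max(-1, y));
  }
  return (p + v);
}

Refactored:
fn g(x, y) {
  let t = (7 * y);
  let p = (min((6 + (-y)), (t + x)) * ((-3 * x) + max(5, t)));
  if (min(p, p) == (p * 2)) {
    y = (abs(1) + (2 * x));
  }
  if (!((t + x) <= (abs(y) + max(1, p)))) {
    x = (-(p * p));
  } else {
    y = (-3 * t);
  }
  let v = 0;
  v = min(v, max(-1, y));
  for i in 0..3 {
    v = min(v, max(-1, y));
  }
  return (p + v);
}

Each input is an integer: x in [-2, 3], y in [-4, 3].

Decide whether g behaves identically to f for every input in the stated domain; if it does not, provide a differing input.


The two versions differ — the changes include comparison usage differs, statement counts differ, constant usage differs, min/max/abs usage differs, loop structure differs, arithmetic usage differs.
One worked example (x=2, y=-4) — f: t=-28, then p=26, then (min(p, p) == (p * 2)) is false, then (!((abs(y) + max(1, p)) >= (t + x))) is false, then y=84, then v=0, then (i=-1), then v=0, then (i=0), then v=0, then (i=1), then v=0, then (i=2), then v=0, then returns 26; g: t=-28, then p=26, then (min(p, p) == (p * 2)) is false, then (!((t + x) <= (abs(y) + max(1, p)))) is false, then y=84, then v=0, then v=0, then (i=0), then v=0, then (i=1), then v=0, then (i=2), then v=0, then returns 26; agreement on 26.
Checked all 48 inputs in the declared domain: the outputs agree on every one.
verdict: equivalent


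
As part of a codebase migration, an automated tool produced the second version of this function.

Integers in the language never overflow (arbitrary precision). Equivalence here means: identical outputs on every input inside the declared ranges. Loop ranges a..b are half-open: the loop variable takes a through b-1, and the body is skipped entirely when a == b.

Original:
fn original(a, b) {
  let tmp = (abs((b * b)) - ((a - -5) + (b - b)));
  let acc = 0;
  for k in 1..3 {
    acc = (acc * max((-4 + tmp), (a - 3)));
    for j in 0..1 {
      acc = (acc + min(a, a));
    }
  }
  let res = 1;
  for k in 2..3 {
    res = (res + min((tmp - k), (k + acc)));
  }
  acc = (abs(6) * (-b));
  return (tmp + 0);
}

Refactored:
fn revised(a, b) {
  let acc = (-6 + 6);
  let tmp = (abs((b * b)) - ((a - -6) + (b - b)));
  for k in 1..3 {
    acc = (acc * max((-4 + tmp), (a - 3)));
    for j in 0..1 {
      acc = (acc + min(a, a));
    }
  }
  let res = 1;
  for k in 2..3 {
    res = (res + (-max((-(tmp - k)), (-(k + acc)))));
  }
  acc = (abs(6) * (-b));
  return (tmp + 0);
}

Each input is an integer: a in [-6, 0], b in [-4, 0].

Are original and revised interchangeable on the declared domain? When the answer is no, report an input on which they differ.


Run the pair on a=-6, b=-4.
original: tmp becomes 17; next acc becomes 0; next at k=1:; next acc becomes 0; next at j=0:; next acc becomes -6; next at k=2:; next acc becomes -78; next at j=0:; next acc becomes -84; next res becomes 1; next at k=2:; next res becomes -81; next acc becomes 24; next final value 17
revised: acc becomes 0; next tmp becomes 16; next at k=1:; next acc becomes 0; next at j=0:; next acc becomes -6; next at k=2:; next acc becomes -72; next at j=0:; next acc becomes -78; next res becomes 1; next at k=2:; next res becomes -75; next acc becomes 24; next final value 16
17 against 16: the behavior changed.
verdict: not equivalent; witness: a=-6, b=-4


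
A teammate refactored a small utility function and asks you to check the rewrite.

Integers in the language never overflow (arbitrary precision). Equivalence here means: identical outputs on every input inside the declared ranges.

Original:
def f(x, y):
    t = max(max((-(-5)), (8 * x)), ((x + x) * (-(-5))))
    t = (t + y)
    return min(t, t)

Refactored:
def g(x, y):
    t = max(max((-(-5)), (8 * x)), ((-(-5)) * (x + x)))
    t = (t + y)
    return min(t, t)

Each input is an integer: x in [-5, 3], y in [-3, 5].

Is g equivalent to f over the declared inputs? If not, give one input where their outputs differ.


The two versions differ — the changes include same computation, different form.
Tracing x=-1, y=2: f: t = 5; t = 7; return 7 | g: t = 5; t = 7; return 7 — matching result 7.
An exhaustive pass over the 81 declared inputs shows identical outputs.
verdict: equivalent


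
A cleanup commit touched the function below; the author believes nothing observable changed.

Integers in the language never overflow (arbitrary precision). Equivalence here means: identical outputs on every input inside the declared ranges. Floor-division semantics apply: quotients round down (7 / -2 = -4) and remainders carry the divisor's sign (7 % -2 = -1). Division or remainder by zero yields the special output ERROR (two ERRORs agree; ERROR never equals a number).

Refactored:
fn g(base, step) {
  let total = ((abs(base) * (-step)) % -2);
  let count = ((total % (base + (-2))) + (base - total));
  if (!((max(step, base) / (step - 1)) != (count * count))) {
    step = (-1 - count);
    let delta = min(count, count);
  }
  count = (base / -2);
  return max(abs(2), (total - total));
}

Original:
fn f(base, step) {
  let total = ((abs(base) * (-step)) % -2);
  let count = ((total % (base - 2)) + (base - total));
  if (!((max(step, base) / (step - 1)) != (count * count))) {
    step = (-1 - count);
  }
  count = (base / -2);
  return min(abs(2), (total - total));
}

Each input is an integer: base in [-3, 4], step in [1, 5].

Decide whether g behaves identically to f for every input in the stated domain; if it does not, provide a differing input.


There is a counterexample at base=-3, step=2: 0 on one side, 2 on the other.
f: total=0, then count=-3, then (!((max(step, base) / (step - 1)) != (count * count))) is false, then count=1, then returns 0
g: total=0, then count=-3, then (!((max(step, base) / (step - 1)) != (count * count))) is false, then count=1, then returns 2
verdict: not equivalent; witness: base=-3, step=2


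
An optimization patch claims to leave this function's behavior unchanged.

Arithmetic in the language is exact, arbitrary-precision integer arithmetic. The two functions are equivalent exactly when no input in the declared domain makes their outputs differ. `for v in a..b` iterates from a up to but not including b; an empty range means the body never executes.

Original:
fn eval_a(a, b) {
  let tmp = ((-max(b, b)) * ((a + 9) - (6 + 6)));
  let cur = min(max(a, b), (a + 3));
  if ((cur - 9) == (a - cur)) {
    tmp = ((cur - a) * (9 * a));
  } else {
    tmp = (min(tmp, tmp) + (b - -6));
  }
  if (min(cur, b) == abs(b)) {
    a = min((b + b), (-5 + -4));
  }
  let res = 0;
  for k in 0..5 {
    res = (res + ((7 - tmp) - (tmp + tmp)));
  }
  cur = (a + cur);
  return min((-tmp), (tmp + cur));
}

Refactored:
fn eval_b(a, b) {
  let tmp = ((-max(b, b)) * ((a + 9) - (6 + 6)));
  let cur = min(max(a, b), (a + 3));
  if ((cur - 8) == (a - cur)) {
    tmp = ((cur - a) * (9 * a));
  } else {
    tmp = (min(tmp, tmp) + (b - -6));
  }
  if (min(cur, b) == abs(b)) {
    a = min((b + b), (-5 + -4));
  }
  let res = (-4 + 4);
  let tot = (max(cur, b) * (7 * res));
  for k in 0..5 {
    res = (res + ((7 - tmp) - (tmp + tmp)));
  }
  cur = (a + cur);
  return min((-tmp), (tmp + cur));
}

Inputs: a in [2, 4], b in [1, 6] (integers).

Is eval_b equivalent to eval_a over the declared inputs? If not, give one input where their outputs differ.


Run the pair on a=2, b=5.
eval_a: tmp becomes 5; next cur becomes 5; next ((cur - 9) == (a - cur)) evaluates to false; next tmp becomes 16; next (min(cur, b) == abs(b)) evaluates to true; next a becomes -9; next res becomes 0; next at k=0:; next res becomes -41; next at k=1:; next res becomes -82; next at k=2:; next res becomes -123; next at k=3:; next res becomes -164; next at k=4:; next res becomes -205; next cur becomes -4; next final value -16
eval_b: tmp becomes 5; next cur becomes 5; next ((cur - 8) == (a - cur)) evaluates to true; next tmp becomes 54; next (min(cur, b) == abs(b)) evaluates to true; next a becomes -9; next res becomes 0; next tot becomes 0; next at k=0:; next res becomes -155; next at k=1:; next res becomes -310; next at k=2:; next res becomes -465; next at k=3:; next res becomes -620; next at k=4:; next res becomes -775; next cur becomes -4; next final value -54
-16 against -54: the behavior changed.
verdict: not equivalent; witness: a=2, b=5


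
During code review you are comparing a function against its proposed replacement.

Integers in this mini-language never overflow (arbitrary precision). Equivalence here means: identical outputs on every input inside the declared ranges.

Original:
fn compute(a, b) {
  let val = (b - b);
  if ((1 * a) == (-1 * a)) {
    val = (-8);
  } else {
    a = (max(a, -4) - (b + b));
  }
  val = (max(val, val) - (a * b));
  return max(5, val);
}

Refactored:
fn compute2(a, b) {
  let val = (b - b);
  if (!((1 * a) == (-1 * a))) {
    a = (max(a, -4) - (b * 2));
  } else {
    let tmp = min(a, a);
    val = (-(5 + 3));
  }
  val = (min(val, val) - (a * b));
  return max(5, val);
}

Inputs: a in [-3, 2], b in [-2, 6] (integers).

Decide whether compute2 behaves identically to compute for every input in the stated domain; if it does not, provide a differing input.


The edit looks behavioral (`max(val, val)` became `min(val, val)`), but over these ranges it never changes the outcome; all 54 inputs agree.
verdict: equivalent


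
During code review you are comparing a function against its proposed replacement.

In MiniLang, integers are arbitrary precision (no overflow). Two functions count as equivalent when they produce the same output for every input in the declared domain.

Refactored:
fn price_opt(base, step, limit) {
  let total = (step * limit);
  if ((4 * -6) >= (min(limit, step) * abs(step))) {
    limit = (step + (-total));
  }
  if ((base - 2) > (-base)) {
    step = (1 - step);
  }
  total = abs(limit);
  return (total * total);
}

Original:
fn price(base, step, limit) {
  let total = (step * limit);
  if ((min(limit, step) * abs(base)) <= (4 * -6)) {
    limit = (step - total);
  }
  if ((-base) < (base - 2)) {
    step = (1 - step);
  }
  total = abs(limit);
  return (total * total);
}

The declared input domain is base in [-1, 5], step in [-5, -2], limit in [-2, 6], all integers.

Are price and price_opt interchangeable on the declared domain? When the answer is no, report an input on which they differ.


Run the pair on base=-1, step=-5, limit=-2.
price: total = 10; ((min(limit, step) * abs(base)) <= (4 * -6)) -> false; ((-base) < (base - 2)) -> false; total = 2; return 4
price_opt: total = 10; ((4 * -6) >= (min(limit, step) * abs(step))) -> true; limit = -15; ((base - 2) > (-base)) -> false; total = 15; return 225
4 against 225: the behavior changed.
verdict: not equivalent; witness: base=-1, step=-5, limit=-2


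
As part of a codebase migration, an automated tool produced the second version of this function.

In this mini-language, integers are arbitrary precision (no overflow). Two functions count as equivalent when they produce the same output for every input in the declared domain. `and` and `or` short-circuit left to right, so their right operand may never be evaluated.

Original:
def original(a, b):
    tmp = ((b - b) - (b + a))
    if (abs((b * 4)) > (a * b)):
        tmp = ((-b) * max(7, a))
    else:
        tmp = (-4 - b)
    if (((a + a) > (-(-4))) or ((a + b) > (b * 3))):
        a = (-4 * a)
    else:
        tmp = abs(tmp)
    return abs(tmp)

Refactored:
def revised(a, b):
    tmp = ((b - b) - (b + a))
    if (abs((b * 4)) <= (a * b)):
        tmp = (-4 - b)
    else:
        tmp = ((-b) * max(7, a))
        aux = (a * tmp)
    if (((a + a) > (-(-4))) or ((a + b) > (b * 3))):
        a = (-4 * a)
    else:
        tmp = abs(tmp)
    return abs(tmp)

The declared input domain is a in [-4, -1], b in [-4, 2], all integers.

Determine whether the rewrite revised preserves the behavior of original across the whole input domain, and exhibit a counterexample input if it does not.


The two are interchangeable: arithmetic usage differs; comparison usage differs; local variable names differ; statement counts differ, and every declared input agrees.
As a probe, take a=-1, b=1: original runs tmp becomes 0; next (abs((b * 4)) > (a * b)) evaluates to true; next tmp becomes -7; next (((a + a) > (-(-4))) or ((a + b) > (b * 3))) evaluates to false; next tmp becomes 7; next final value 7; revised runs tmp becomes 0; next (abs((b * 4)) <= (a * b)) evaluates to false; next tmp becomes -7; next aux becomes 7; next (((a + a) > (-(-4))) or ((a + b) > (b * 3))) evaluates to false; next tmp becomes 7; next final value 7; both end at 7.
Sweeping the whole domain (28 inputs) finds no disagreement.
verdict: equivalent


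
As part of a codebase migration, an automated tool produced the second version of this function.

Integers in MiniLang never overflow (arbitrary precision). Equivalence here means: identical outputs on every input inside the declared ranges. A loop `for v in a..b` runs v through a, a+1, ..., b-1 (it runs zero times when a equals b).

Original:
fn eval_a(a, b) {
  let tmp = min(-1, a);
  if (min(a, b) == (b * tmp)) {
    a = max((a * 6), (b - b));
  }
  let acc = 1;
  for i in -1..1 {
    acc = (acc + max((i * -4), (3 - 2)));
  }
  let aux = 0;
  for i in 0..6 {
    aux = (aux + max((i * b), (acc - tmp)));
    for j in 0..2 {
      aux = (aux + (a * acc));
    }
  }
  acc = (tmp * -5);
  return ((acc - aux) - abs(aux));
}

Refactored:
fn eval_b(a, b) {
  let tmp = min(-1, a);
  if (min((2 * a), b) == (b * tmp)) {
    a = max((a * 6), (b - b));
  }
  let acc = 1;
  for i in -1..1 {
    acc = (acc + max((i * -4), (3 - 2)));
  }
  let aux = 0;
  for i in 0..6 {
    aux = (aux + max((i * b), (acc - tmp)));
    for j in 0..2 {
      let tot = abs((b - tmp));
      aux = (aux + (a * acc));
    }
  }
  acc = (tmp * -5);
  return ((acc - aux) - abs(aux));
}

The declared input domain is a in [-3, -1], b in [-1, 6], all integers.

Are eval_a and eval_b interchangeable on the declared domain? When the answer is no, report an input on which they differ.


Consider the input a=-3, b=1.
eval_a: tmp := -3 | (min(a, b) == (b * tmp)): true | a := 0 | acc := 1 | iter i=-1: | acc := 5 | iter i=0: | acc := 6 | aux := 0 | iter i=0: | aux := 9 | iter j=0: | aux := 9 | iter j=1: | aux := 9 | iter i=1: | aux := 18 | iter j=0: | aux := 18 | iter j=1: | aux := 18 | iter i=2: | aux := 27 | iter j=0: | aux := 27 | iter j=1: | aux := 27 | iter i=3: | aux := 36 | iter j=0: | aux := 36 | iter j=1: | aux := 36 | iter i=4: | aux := 45 | iter j=0: | aux := 45 | iter j=1: | aux := 45 | iter i=5: | aux := 54 | iter j=0: | aux := 54 | iter j=1: | aux := 54 | acc := 15 | result -93
eval_b: tmp := -3 | (min((2 * a), b) == (b * tmp)): false | acc := 1 | iter i=-1: | acc := 5 | iter i=0: | acc := 6 | aux := 0 | iter i=0: | aux := 9 | iter j=0: | tot := 4 | aux := -9 | iter j=1: | tot := 4 | aux := -27 | iter i=1: | aux := -18 | iter j=0: | tot := 4 | aux := -36 | iter j=1: | tot := 4 | aux := -54 | iter i=2: | aux := -45 | iter j=0: | tot := 4 | aux := -63 | iter j=1: | tot := 4 | aux := -81 | iter i=3: | aux := -72 | iter j=0: | tot := 4 | aux := -90 | iter j=1: | tot := 4 | aux := -108 | iter i=4: | aux := -99 | iter j=0: | tot := 4 | aux := -117 | iter j=1: | tot := 4 | aux := -135 | iter i=5: | aux := -126 | iter j=0: | tot := 4 | aux := -144 | iter j=1: | tot := 4 | aux := -162 | acc := 15 | result 15
-93 != 15, so the rewrite changes behavior.
verdict: not equivalent; witness: a=-3, b=1


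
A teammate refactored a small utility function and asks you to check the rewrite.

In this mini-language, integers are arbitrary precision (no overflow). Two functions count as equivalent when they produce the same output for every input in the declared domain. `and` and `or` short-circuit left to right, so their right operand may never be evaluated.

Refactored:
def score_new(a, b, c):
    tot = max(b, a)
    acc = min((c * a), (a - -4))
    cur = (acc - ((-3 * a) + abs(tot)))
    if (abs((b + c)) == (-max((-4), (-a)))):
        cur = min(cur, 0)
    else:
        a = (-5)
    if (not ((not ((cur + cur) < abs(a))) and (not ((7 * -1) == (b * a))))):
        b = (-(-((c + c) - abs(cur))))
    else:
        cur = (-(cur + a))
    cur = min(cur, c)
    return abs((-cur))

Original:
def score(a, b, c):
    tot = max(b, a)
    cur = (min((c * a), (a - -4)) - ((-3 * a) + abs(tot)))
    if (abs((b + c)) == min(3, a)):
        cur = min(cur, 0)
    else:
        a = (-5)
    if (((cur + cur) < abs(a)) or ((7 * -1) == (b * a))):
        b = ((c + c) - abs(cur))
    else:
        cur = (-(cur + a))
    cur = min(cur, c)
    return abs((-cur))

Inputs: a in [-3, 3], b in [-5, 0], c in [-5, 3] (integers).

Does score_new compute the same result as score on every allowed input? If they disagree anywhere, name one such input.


The edit looks behavioral (`3` became `4`), but over these ranges it never changes the outcome; all 378 inputs agree.
verdict: equivalent


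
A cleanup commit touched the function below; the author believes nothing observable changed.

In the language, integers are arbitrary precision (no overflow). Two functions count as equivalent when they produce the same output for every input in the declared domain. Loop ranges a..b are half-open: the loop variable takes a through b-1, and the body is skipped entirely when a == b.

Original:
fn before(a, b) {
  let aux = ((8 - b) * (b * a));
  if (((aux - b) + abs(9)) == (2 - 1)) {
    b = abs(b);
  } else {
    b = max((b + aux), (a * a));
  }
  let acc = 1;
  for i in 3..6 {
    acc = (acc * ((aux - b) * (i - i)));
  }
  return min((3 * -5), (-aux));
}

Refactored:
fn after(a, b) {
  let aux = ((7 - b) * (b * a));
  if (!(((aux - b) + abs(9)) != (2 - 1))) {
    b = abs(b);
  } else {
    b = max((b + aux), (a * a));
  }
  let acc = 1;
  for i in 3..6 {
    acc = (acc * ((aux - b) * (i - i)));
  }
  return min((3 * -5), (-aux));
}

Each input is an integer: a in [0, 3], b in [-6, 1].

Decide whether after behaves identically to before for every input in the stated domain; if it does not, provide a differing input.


There is a counterexample at a=3, b=1: -21 on one side, -18 on the other.
before: aux becomes 21; next (((aux - b) + abs(9)) == (2 - 1)) evaluates to false; next b becomes 22; next acc becomes 1; next at i=3:; next acc becomes 0; next at i=4:; next acc becomes 0; next at i=5:; next acc becomes 0; next final value -21
after: aux becomes 18; next (!(((aux - b) + abs(9)) != (2 - 1))) evaluates to false; next b becomes 19; next acc becomes 1; next at i=3:; next acc becomes 0; next at i=4:; next acc becomes 0; next at i=5:; next acc becomes 0; next final value -18
verdict: not equivalent; witness: a=3, b=1


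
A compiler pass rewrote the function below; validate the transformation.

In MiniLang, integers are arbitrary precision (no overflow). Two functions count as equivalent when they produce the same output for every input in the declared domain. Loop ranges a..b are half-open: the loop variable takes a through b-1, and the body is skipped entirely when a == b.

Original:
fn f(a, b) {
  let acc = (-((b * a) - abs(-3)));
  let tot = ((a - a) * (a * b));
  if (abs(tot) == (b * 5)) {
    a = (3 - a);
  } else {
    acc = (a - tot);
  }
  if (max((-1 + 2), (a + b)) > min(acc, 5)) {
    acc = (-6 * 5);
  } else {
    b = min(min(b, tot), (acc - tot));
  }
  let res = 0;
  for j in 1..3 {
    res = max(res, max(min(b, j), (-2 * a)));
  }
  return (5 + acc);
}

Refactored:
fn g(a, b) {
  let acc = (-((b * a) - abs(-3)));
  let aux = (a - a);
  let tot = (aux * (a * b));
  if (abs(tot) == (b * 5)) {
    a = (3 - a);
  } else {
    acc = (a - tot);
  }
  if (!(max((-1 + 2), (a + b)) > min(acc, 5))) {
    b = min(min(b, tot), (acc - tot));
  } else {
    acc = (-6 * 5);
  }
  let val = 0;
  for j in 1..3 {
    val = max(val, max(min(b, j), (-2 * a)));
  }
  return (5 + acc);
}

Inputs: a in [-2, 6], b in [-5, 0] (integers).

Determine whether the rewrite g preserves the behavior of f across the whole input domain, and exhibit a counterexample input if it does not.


The two versions differ — the changes include statement counts differ, and boolean connective usage differs, and local variable names differ.
Spot check at a=-2, b=0 — f: acc=3, then tot=0, then (abs(tot) == (b * 5)) is true, then a=5, then (max((-1 + 2), (a + b)) > min(acc, 5)) is true, then acc=-30, then res=0, then (j=1), then res=0, then (j=2), then res=0, then returns -25. g: acc=3, then aux=0, then tot=0, then (abs(tot) == (b * 5)) is true, then a=5, then (!(max((-1 + 2), (a + b)) > min(acc, 5))) is false, then acc=-30, then val=0, then (j=1), then val=0, then (j=2), then val=0, then returns -25. Both give -25.
Across all 54 domain points the two functions coincide.
verdict: equivalent
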